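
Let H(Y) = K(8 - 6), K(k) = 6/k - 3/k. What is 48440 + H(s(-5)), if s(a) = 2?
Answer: 96883/2 ≈ 48442.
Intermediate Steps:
K(k) = 3/k
H(Y) = 3/2 (H(Y) = 3/(8 - 6) = 3/2)
48440 + H(s(-5)) = 48440 + 3/2 = 96883/2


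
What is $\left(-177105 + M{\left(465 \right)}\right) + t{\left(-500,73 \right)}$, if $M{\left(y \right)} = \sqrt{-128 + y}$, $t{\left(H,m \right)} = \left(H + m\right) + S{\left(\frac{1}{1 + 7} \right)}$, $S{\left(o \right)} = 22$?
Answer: $-177510 + \sqrt{337} \approx -1.7749 \cdot 10^{5}$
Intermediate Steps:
$t{\left(H,m \right)} = 22 + H + m$ ($t{\left(H,m \right)} = \left(H + m\right) + 22 = 22 + H + m$)
$\left(-177105 + M{\left(465 \right)}\right) + t{\left(-500,73 \right)} = \left(-177105 + \sqrt{-128 + 465}\right) + \left(22 - 500 + 73\right) = \left(-177105 + \sqrt{337}\right) - 405 = -177510 + \sqrt{337}$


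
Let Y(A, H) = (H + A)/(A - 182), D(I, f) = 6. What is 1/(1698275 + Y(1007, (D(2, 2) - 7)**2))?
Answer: 275/467025961 ≈ 5.8883e-7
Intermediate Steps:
Y(A, H) = (A + H)/(-182 + A)
1/(1698275 + Y(1007, (D(2, 2) - 7)**2)) = 1/(1698275 + (1007 + (6 - 7)**2)/(-182 + 1007)) = 1/(1698275 + (1007 + (-1)**2)/825) = 1/(1698275 + (1007 + 1)/825) = 1/(1698275 + (1/825)*1008) = 1/(1698275 + 336/275) = 1/(467025961/275) = 275/467025961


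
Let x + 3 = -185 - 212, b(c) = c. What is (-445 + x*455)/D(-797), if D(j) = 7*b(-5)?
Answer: 36489/7 ≈ 5212.7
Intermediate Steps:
x = -400 (x = -3 + (-185 - 212) = -3 - 397 = -400)
D(j) = -35 (D(j) = 7*(-5) = -35)
(-445 + x*455)/D(-797) = (-445 - 400*455)/(-35) = (-445 - 182000)*(-1/35) = -182445*(-1/35) = 36489/7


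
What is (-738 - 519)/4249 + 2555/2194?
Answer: 8098337/9322306 ≈ 0.86871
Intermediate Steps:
(-738 - 519)/4249 + 2555/2194 = -1257*1/4249 + 2555*(1/2194) = -1257/4249 + 2555/2194 = 8098337/9322306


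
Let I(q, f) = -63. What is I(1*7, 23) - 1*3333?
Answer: -3396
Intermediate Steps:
I(1*7, 23) - 1*3333 = -63 - 1*3333 = -63 - 3333 = -3396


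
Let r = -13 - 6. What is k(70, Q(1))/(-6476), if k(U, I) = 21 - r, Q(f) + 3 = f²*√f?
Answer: -10/1619 ≈ -0.0061767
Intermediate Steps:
Q(f) = -3 + f^(5/2) (Q(f) = -3 + f²*√f = -3 + f^(5/2))
r = -19
k(U, I) = 40 (k(U, I) = 21 - 1*(-19) = 21 + 19 = 40)
k(70, Q(1))/(-6476) = 40/(-6476) = 40*(-1/6476) = -10/1619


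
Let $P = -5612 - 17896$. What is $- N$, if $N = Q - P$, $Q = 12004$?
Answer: $-35512$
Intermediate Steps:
$P = -23508$ ($P = -5612 - 17896 = -23508$)
$N = 35512$ ($N = 12004 - -23508 = 12004 + 23508 = 35512$)
$- N = \left(-1\right) 35512 = -35512$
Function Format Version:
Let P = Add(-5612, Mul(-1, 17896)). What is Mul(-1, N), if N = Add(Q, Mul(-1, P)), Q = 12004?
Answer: -35512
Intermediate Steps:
P = -23508 (P = Add(-5612, -17896) = -23508)
N = 35512 (N = Add(12004, Mul(-1, -23508)) = Add(12004, 23508) = 35512)
Mul(-1, N) = Mul(-1, 35512) = -35512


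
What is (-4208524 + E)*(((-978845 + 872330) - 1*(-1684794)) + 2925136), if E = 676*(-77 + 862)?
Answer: -16562947905560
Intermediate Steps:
E = 530660 (E = 676*785 = 530660)
(-4208524 + E)*(((-978845 + 872330) - 1*(-1684794)) + 2925136) = (-4208524 + 530660)*(((-978845 + 872330) - 1*(-1684794)) + 2925136) = -3677864*((-106515 + 1684794) + 2925136) = -3677864*(1578279 + 2925136) = -3677864*4503415 = -16562947905560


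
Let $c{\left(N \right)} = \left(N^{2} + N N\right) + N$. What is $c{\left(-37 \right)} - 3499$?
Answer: $-798$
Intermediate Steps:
$c{\left(N \right)} = N + 2 N^{2}$ ($c{\left(N \right)} = \left(N^{2} + N^{2}\right) + N = 2 N^{2} + N = N + 2 N^{2}$)
$c{\left(-37 \right)} - 3499 = - 37 \left(1 + 2 \left(-37\right)\right) - 3499 = - 37 \left(1 - 74\right) - 3499 = \left(-37\right) \left(-73\right) - 3499 = 2701 - 3499 = -798$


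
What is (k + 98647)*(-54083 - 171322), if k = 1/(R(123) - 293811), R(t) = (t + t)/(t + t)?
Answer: -1306604039585589/58762 ≈ -2.2236e+10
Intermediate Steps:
R(t) = 1 (R(t) = (2*t)/((2*t)) = (2*t)*(1/(2*t)) = 1)
k = -1/293810 (k = 1/(1 - 293811) = 1/(-293810) = -1/293810 ≈ -3.4036e-6)
(k + 98647)*(-54083 - 171322) = (-1/293810 + 98647)*(-54083 - 171322) = (28983475069/293810)*(-225405) = -1306604039585589/58762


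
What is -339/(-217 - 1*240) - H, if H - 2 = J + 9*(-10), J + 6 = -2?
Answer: 44211/457 ≈ 96.742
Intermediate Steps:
J = -8 (J = -6 - 2 = -8)
H = -96 (H = 2 + (-8 + 9*(-10)) = 2 + (-8 - 90) = 2 - 98 = -96)
-339/(-217 - 1*240) - H = -339/(-217 - 1*240) - 1*(-96) = -339/(-217 - 240) + 96 = -339/(-457) + 96 = -339*(-1/457) + 96 = 339/457 + 96 = 44211/457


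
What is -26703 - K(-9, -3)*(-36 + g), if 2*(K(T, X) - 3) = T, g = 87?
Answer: -53253/2 ≈ -26627.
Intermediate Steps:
K(T, X) = 3 + T/2
-26703 - K(-9, -3)*(-36 + g) = -26703 - (3 + (½)*(-9))*(-36 + 87) = -26703 - (3 - 9/2)*51 = -26703 - (-3)*51/2 = -26703 - 1*(-153/2) = -26703 + 153/2 = -53253/2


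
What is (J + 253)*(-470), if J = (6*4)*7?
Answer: -197870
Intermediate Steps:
J = 168 (J = 24*7 = 168)
(J + 253)*(-470) = (168 + 253)*(-470) = 421*(-470) = -197870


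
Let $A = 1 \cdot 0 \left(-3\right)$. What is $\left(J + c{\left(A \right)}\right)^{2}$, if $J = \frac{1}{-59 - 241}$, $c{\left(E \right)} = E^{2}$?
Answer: $\frac{1}{90000} \approx 1.1111 \cdot 10^{-5}$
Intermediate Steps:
$A = 0$ ($A = 0 \left(-3\right) = 0$)
$J = - \frac{1}{300}$ ($J = \frac{1}{-300} = - \frac{1}{300} \approx -0.0033333$)
$\left(J + c{\left(A \right)}\right)^{2} = \left(- \frac{1}{300} + 0^{2}\right)^{2} = \left(- \frac{1}{300} + 0\right)^{2} = \left(- \frac{1}{300}\right)^{2} = \frac{1}{90000}$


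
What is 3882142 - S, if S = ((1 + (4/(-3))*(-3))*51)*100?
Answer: 3856642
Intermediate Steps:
S = 25500 (S = ((1 + (4*(-⅓))*(-3))*51)*100 = ((1 - 4/3*(-3))*51)*100 = ((1 + 4)*51)*100 = (5*51)*100 = 255*100 = 25500)
3882142 - S = 3882142 - 1*25500 = 3882142 - 25500 = 3856642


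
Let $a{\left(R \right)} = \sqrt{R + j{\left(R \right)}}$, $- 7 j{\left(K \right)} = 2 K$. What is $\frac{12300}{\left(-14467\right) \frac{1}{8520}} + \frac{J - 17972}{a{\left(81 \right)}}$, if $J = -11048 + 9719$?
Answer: $- \frac{104796000}{14467} - \frac{19301 \sqrt{35}}{45} \approx -9781.3$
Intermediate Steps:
$j{\left(K \right)} = - \frac{2 K}{7}$
$J = -1329$
$a{\left(R \right)} = \frac{\sqrt{35} \sqrt{R}}{7}$ ($a{\left(R \right)} = \sqrt{R - \frac{2 R}{7}} = \sqrt{\frac{5 R}{7}} = \frac{\sqrt{35} \sqrt{R}}{7}$)
$\frac{12300}{\left(-14467\right) \frac{1}{8520}} + \frac{J - 17972}{a{\left(81 \right)}} = \frac{12300}{\left(-14467\right) \frac{1}{8520}} + \frac{-1329 - 17972}{\frac{1}{7} \sqrt{35} \sqrt{81}} = \frac{12300}{\left(-14467\right) \frac{1}{8520}} - \frac{19301}{\frac{1}{7} \sqrt{35} \cdot 9} = \frac{12300}{- \frac{14467}{8520}} - \frac{19301}{\frac{9}{7} \sqrt{35}} = 12300 \left(- \frac{8520}{14467}\right) - 19301 \frac{\sqrt{35}}{45} = - \frac{104796000}{14467} - \frac{19301 \sqrt{35}}{45}$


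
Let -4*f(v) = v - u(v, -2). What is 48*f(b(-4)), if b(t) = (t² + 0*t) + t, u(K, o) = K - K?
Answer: -144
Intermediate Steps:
u(K, o) = 0
b(t) = t + t² (b(t) = (t² + 0) + t = t² + t = t + t²)
f(v) = -v/4 (f(v) = -(v - 1*0)/4 = -(v + 0)/4 = -v/4)
48*f(b(-4)) = 48*(-(-1)*(1 - 4)) = 48*(-(-1)*(-3)) = 48*(-¼*12) = 48*(-3) = -144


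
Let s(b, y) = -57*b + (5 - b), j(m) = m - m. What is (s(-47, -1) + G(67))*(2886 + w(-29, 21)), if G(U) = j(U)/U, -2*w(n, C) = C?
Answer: 15705981/2 ≈ 7.8530e+6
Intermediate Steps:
j(m) = 0
w(n, C) = -C/2
G(U) = 0 (G(U) = 0/U = 0)
s(b, y) = 5 - 58*b
(s(-47, -1) + G(67))*(2886 + w(-29, 21)) = ((5 - 58*(-47)) + 0)*(2886 - ½*21) = ((5 + 2726) + 0)*(2886 - 21/2) = (2731 + 0)*(5751/2) = 2731*(5751/2) = 15705981/2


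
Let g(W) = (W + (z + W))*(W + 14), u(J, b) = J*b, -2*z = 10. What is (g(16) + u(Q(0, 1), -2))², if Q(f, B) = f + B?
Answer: 652864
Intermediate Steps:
z = -5 (z = -½*10 = -5)
Q(f, B) = B + f
g(W) = (-5 + 2*W)*(14 + W) (g(W) = (W + (-5 + W))*(W + 14) = (-5 + 2*W)*(14 + W))
(g(16) + u(Q(0, 1), -2))² = ((-70 + 2*16² + 23*16) + (1 + 0)*(-2))² = ((-70 + 2*256 + 368) + 1*(-2))² = ((-70 + 512 + 368) - 2)² = (810 - 2)² = 808² = 652864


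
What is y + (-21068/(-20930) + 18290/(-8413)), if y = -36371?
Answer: -139229565261/3827915 ≈ -36372.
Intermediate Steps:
y + (-21068/(-20930) + 18290/(-8413)) = -36371 + (-21068/(-20930) + 18290/(-8413)) = -36371 + (-21068*(-1/20930) + 18290*(-1/8413)) = -36371 + (458/455 - 18290/8413) = -36371 - 4468796/3827915 = -139229565261/3827915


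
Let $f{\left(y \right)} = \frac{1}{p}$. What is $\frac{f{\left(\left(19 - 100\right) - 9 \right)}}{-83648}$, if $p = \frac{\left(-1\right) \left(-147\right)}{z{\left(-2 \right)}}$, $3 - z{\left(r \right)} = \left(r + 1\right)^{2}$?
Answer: $- \frac{1}{6148128} \approx -1.6265 \cdot 10^{-7}$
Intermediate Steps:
$z{\left(r \right)} = 3 - \left(1 + r\right)^{2}$ ($z{\left(r \right)} = 3 - \left(r + 1\right)^{2} = 3 - \left(1 + r\right)^{2}$)
$p = \frac{147}{2}$ ($p = \frac{\left(-1\right) \left(-147\right)}{3 - \left(1 - 2\right)^{2}} = \frac{147}{3 - \left(-1\right)^{2}} = \frac{147}{3 - 1} = \frac{147}{2} \approx 73.5$)
$f{\left(y \right)} = \frac{2}{147}$ ($f{\left(y \right)} = \frac{1}{\frac{147}{2}} = \frac{2}{147}$)
$\frac{f{\left(\left(19 - 100\right) - 9 \right)}}{-83648} = \frac{2}{147 \left(-83648\right)} = \frac{2}{147} \left(- \frac{1}{83648}\right) = - \frac{1}{6148128}$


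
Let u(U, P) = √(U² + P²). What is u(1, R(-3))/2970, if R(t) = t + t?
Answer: √37/2970 ≈ 0.0020481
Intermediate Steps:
R(t) = 2*t
u(U, P) = √(P² + U²)
u(1, R(-3))/2970 = √((2*(-3))² + 1²)/2970 = √((-6)² + 1)*(1/2970) = √(36 + 1)*(1/2970) = √37*(1/2970) = √37/2970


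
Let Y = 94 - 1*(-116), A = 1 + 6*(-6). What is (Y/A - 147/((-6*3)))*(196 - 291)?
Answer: -1235/6 ≈ -205.83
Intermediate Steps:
A = -35 (A = 1 - 36 = -35)
Y = 210 (Y = 94 + 116 = 210)
(Y/A - 147/((-6*3)))*(196 - 291) = (210/(-35) - 147/((-6*3)))*(196 - 291) = (210*(-1/35) - 147/(-18))*(-95) = (-6 - 147*(-1/18))*(-95) = (-6 + 49/6)*(-95) = (13/6)*(-95) = -1235/6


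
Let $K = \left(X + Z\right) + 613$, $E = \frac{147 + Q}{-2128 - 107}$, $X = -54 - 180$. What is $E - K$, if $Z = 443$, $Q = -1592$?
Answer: $- \frac{367145}{447} \approx -821.35$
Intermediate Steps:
$X = -234$ ($X = -54 - 180 = -234$)
$E = \frac{289}{447}$ ($E = \frac{147 - 1592}{-2128 - 107} = - \frac{1445}{-2235} = \left(-1445\right) \left(- \frac{1}{2235}\right) = \frac{289}{447} \approx 0.64653$)
$K = 822$ ($K = \left(-234 + 443\right) + 613 = 209 + 613 = 822$)
$E - K = \frac{289}{447} - 822 = - \frac{367145}{447}$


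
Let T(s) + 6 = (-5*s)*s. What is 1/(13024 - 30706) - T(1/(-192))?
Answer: 651837839/108638208 ≈ 6.0001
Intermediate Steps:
T(s) = -6 - 5*s² (T(s) = -6 + (-5*s)*s = -6 - 5*s²)
1/(13024 - 30706) - T(1/(-192)) = 1/(13024 - 30706) - (-6 - 5*(1/(-192))²) = 1/(-17682) - (-6 - 5*(-1/192)²) = -1/17682 - (-6 - 5*1/36864) = -1/17682 - (-6 - 5/36864) = -1/17682 - 1*(-221189/36864) = -1/17682 + 221189/36864 = 651837839/108638208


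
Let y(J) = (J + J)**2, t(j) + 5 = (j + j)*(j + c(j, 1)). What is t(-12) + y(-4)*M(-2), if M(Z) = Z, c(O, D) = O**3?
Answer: 41627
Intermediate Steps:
t(j) = -5 + 2*j*(j + j**3) (t(j) = -5 + (j + j)*(j + j**3) = -5 + (2*j)*(j + j**3) = -5 + 2*j*(j + j**3))
y(J) = 4*J**2 (y(J) = (2*J)**2 = 4*J**2)
t(-12) + y(-4)*M(-2) = (-5 + 2*(-12)**2 + 2*(-12)**4) + (4*(-4)**2)*(-2) = (-5 + 2*144 + 2*20736) + (4*16)*(-2) = (-5 + 288 + 41472) + 64*(-2) = 41755 - 128 = 41627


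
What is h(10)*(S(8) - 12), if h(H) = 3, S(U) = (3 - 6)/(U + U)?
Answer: -585/16 ≈ -36.563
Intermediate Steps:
S(U) = -3/(2*U) (S(U) = -3*1/(2*U) = -3/(2*U))
h(10)*(S(8) - 12) = 3*(-3/2/8 - 12) = 3*(-3/2*⅛ - 12) = 3*(-3/16 - 12) = 3*(-195/16) = -585/16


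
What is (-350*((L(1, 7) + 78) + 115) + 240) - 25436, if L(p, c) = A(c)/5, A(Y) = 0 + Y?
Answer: -93236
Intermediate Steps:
A(Y) = Y
L(p, c) = c/5
(-350*((L(1, 7) + 78) + 115) + 240) - 25436 = (-350*(((1/5)*7 + 78) + 115) + 240) - 25436 = (-350*((7/5 + 78) + 115) + 240) - 25436 = (-350*(397/5 + 115) + 240) - 25436 = (-350*972/5 + 240) - 25436 = (-68040 + 240) - 25436 = -67800 - 25436 = -93236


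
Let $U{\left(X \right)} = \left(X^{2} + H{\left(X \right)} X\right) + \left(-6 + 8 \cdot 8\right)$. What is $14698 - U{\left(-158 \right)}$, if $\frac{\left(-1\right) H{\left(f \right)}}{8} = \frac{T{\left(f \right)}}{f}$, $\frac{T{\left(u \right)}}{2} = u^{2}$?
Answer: $389100$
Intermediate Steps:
$T{\left(u \right)} = 2 u^{2}$
$H{\left(f \right)} = - 16 f$ ($H{\left(f \right)} = - 8 \frac{2 f^{2}}{f} = - 8 \cdot 2 f = - 16 f$)
$U{\left(X \right)} = 58 - 15 X^{2}$ ($U{\left(X \right)} = \left(X^{2} + - 16 X X\right) + \left(-6 + 8 \cdot 8\right) = \left(X^{2} - 16 X^{2}\right) + \left(-6 + 64\right) = - 15 X^{2} + 58 = 58 - 15 X^{2}$)
$14698 - U{\left(-158 \right)} = 14698 - \left(58 - 15 \left(-158\right)^{2}\right) = 14698 - \left(58 - 374460\right) = 14698 - -374402 = 14698 + 374402 = 389100$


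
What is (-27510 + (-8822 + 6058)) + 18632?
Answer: -11642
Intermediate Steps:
(-27510 + (-8822 + 6058)) + 18632 = (-27510 - 2764) + 18632 = -30274 + 18632 = -11642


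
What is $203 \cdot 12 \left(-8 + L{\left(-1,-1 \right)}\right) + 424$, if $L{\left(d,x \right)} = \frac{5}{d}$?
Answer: $-31244$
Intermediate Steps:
$203 \cdot 12 \left(-8 + L{\left(-1,-1 \right)}\right) + 424 = 203 \cdot 12 \left(-8 + \frac{5}{-1}\right) + 424 = 203 \cdot 12 \left(-8 + 5 \left(-1\right)\right) + 424 = 203 \cdot 12 \left(-8 - 5\right) + 424 = 203 \cdot 12 \left(-13\right) + 424 = 203 \left(-156\right) + 424 = -31668 + 424 = -31244$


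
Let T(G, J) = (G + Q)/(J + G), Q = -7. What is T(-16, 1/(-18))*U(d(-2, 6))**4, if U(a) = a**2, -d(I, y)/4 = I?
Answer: 6945767424/289 ≈ 2.4034e+7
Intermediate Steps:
d(I, y) = -4*I
T(G, J) = (-7 + G)/(G + J) (T(G, J) = (G - 7)/(J + G) = (-7 + G)/(G + J))
T(-16, 1/(-18))*U(d(-2, 6))**4 = ((-7 - 16)/(-16 + 1/(-18)))*((-4*(-2))**2)**4 = (-23/(-16 - 1/18))*(8**2)**4 = (-23/(-289/18))*64**4 = -18/289*(-23)*16777216 = (414/289)*16777216 = 6945767424/289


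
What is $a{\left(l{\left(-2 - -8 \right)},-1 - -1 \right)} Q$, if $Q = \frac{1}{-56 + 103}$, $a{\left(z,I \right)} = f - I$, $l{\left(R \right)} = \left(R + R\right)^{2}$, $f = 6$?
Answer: $\frac{6}{47} \approx 0.12766$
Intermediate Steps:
$l{\left(R \right)} = 4 R^{2}$ ($l{\left(R \right)} = \left(2 R\right)^{2} = 4 R^{2}$)
$a{\left(z,I \right)} = 6 - I$
$Q = \frac{1}{47} \approx 0.021277$
$a{\left(l{\left(-2 - -8 \right)},-1 - -1 \right)} Q = \left(6 - \left(-1 - -1\right)\right) \frac{1}{47} = \left(6 - \left(-1 + 1\right)\right) \frac{1}{47} = \left(6 - 0\right) \frac{1}{47} = \left(6 + 0\right) \frac{1}{47} = 6 \cdot \frac{1}{47} = \frac{6}{47}$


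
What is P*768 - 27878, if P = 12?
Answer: -18662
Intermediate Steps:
P*768 - 27878 = 12*768 - 27878 = 9216 - 27878 = -18662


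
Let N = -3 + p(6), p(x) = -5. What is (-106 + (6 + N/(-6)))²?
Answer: 87616/9 ≈ 9735.1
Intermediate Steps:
N = -8 (N = -3 - 5 = -8)
(-106 + (6 + N/(-6)))² = (-106 + (6 - 8/(-6)))² = (-106 + (6 - ⅙*(-8)))² = (-106 + (6 + 4/3))² = (-106 + 22/3)² = (-296/3)² = 87616/9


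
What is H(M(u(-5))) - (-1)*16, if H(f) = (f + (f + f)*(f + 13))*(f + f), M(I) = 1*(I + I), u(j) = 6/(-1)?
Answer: 880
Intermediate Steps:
u(j) = -6 (u(j) = 6*(-1) = -6)
M(I) = 2*I (M(I) = 1*(2*I) = 2*I)
H(f) = 2*f*(f + 2*f*(13 + f)) (H(f) = (f + (2*f)*(13 + f))*(2*f) = (f + 2*f*(13 + f))*(2*f) = 2*f*(f + 2*f*(13 + f)))
H(M(u(-5))) - (-1)*16 = (2*(-6))²*(54 + 4*(2*(-6))) - (-1)*16 = (-12)²*(54 + 4*(-12)) - 1*(-16) = 144*(54 - 48) + 16 = 144*6 + 16 = 864 + 16 = 880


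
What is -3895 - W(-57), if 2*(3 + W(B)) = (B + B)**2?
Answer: -10390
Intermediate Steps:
W(B) = -3 + 2*B**2 (W(B) = -3 + (B + B)**2/2 = -3 + (2*B)**2/2 = -3 + (4*B**2)/2 = -3 + 2*B**2)
-3895 - W(-57) = -3895 - (-3 + 2*(-57)**2) = -3895 - (-3 + 2*3249) = -3895 - (-3 + 6498) = -3895 - 1*6495 = -3895 - 6495 = -10390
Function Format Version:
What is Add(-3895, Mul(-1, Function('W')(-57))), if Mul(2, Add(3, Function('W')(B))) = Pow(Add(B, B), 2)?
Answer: -10390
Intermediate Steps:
Function('W')(B) = Add(-3, Mul(2, Pow(B, 2))) (Function('W')(B) = Add(-3, Mul(Rational(1, 2), Pow(Add(B, B), 2))) = Add(-3, Mul(Rational(1, 2), Pow(Mul(2, B), 2))) = Add(-3, Mul(Rational(1, 2), Mul(4, Pow(B, 2)))) = Add(-3, Mul(2, Pow(B, 2))))
Add(-3895, Mul(-1, Function('W')(-57))) = Add(-3895, Mul(-1, Add(-3, Mul(2, Pow(-57, 2))))) = Add(-3895, Mul(-1, Add(-3, Mul(2, 3249)))) = Add(-3895, Mul(-1, Add(-3, 6498))) = Add(-3895, Mul(-1, 6495)) = Add(-3895, -6495) = -10390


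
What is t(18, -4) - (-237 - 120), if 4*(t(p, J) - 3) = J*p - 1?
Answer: 1367/4 ≈ 341.75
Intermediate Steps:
t(p, J) = 11/4 + J*p/4 (t(p, J) = 3 + (J*p - 1)/4 = 3 + (-1 + J*p)/4 = 3 + (-¼ + J*p/4) = 11/4 + J*p/4)
t(18, -4) - (-237 - 120) = (11/4 + (¼)*(-4)*18) - (-237 - 120) = (11/4 - 18) - 1*(-357) = -61/4 + 357 = 1367/4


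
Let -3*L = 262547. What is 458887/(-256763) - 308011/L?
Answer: 8982929230/5185565797 ≈ 1.7323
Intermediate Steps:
L = -262547/3 (L = -⅓*262547 = -262547/3 ≈ -87516.)
458887/(-256763) - 308011/L = 458887/(-256763) - 308011/(-262547/3) = 458887*(-1/256763) - 308011*(-3/262547) = -35299/19751 + 924033/262547 = 8982929230/5185565797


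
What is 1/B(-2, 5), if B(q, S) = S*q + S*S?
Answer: 1/15 ≈ 0.066667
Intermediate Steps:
B(q, S) = S**2 + S*q (B(q, S) = S*q + S**2 = S**2 + S*q)
1/B(-2, 5) = 1/(5*(5 - 2)) = 1/(5*3) = 1/15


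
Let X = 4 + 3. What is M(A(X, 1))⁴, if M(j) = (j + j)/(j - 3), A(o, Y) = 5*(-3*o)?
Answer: 1500625/104976 ≈ 14.295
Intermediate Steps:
X = 7
A(o, Y) = -15*o
M(j) = 2*j/(-3 + j) (M(j) = (2*j)/(-3 + j) = 2*j/(-3 + j))
M(A(X, 1))⁴ = (2*(-15*7)/(-3 - 15*7))⁴ = (2*(-105)/(-3 - 105))⁴ = (2*(-105)/(-108))⁴ = (2*(-105)*(-1/108))⁴ = (35/18)⁴ = 1500625/104976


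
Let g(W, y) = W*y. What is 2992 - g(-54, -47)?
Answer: 454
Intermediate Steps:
2992 - g(-54, -47) = 2992 - (-54)*(-47) = 2992 - 1*2538 = 2992 - 2538 = 454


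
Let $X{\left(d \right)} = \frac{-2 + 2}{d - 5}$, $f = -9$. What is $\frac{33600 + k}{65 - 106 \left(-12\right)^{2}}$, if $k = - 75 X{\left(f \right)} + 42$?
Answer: $- \frac{33642}{15199} \approx -2.2134$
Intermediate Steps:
$X{\left(d \right)} = 0$ ($X{\left(d \right)} = \frac{0}{-5 + d} = 0$)
$k = 42$ ($k = \left(-75\right) 0 + 42 = 0 + 42 = 42$)
$\frac{33600 + k}{65 - 106 \left(-12\right)^{2}} = \frac{33600 + 42}{65 - 106 \left(-12\right)^{2}} = \frac{33642}{65 - 15264} = \frac{33642}{-15199} = 33642 \left(- \frac{1}{15199}\right) = - \frac{33642}{15199}$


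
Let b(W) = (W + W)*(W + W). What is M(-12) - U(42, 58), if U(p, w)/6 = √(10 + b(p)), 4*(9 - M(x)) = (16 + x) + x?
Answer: 11 - 6*√7066 ≈ -493.36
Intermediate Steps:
M(x) = 5 - x/2 (M(x) = 9 - ((16 + x) + x)/4 = 9 - (16 + 2*x)/4 = 9 + (-4 - x/2) = 5 - x/2)
b(W) = 4*W² (b(W) = (2*W)*(2*W) = 4*W²)
U(p, w) = 6*√(10 + 4*p²)
M(-12) - U(42, 58) = (5 - ½*(-12)) - 6*√(10 + 4*42²) = (5 + 6) - 6*√(10 + 4*1764) = 11 - 6*√(10 + 7056) = 11 - 6*√7066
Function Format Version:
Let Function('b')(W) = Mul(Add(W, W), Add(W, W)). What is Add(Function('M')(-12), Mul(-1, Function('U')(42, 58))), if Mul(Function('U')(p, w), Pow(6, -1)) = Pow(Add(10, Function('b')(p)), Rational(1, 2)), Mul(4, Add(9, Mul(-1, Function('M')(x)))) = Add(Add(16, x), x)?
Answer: Add(11, Mul(-6, Pow(7066, Rational(1, 2)))) ≈ -493.36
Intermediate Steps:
Function('M')(x) = Add(5, Mul(Rational(-1, 2), x)) (Function('M')(x) = Add(9, Mul(Rational(-1, 4), Add(Add(16, x), x))) = Add(9, Mul(Rational(-1, 4), Add(16, Mul(2, x)))) = Add(9, Add(-4, Mul(Rational(-1, 2), x))) = Add(5, Mul(Rational(-1, 2), x)))
Function('b')(W) = Mul(4, Pow(W, 2)) (Function('b')(W) = Mul(Mul(2, W), Mul(2, W)) = Mul(4, Pow(W, 2)))
Function('U')(p, w) = Mul(6, Pow(Add(10, Mul(4, Pow(p, 2))), Rational(1, 2)))
Add(Function('M')(-12), Mul(-1, Function('U')(42, 58))) = Add(Add(5, Mul(Rational(-1, 2), -12)), Mul(-1, Mul(6, Pow(Add(10, Mul(4, Pow(42, 2))), Rational(1, 2))))) = Add(Add(5, 6), Mul(-1, Mul(6, Pow(Add(10, Mul(4, 1764)), Rational(1, 2))))) = Add(11, Mul(-1, Mul(6, Pow(Add(10, 7056), Rational(1, 2))))) = Add(11, Mul(-1, Mul(6, Pow(7066, Rational(1, 2))))) = Add(11, Mul(-6, Pow(7066, Rational(1, 2))))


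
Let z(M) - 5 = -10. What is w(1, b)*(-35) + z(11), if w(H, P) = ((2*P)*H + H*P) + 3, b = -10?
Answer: 940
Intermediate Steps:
z(M) = -5 (z(M) = 5 - 10 = -5)
w(H, P) = 3 + 3*H*P (w(H, P) = (2*H*P + H*P) + 3 = 3*H*P + 3 = 3 + 3*H*P)
w(1, b)*(-35) + z(11) = (3 + 3*1*(-10))*(-35) - 5 = (3 - 30)*(-35) - 5 = -27*(-35) - 5 = 945 - 5 = 940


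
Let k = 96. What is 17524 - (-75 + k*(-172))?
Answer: 34111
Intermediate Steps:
17524 - (-75 + k*(-172)) = 17524 - (-75 + 96*(-172)) = 17524 - (-75 - 16512) = 17524 - 1*(-16587) = 17524 + 16587 = 34111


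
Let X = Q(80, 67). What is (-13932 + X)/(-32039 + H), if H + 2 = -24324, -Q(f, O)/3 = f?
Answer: 14172/56365 ≈ 0.25143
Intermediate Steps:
Q(f, O) = -3*f
X = -240 (X = -3*80 = -240)
H = -24326 (H = -2 - 24324 = -24326)
(-13932 + X)/(-32039 + H) = (-13932 - 240)/(-32039 - 24326) = -14172/(-56365) = -14172*(-1/56365) = 14172/56365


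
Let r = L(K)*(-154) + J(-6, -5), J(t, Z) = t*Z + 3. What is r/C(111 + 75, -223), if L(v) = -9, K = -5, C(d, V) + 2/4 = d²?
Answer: 2838/69191 ≈ 0.041017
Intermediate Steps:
C(d, V) = -½ + d²
J(t, Z) = 3 + Z*t (J(t, Z) = Z*t + 3 = 3 + Z*t)
r = 1419 (r = -9*(-154) + (3 - 5*(-6)) = 1386 + (3 + 30) = 1386 + 33 = 1419)
r/C(111 + 75, -223) = 1419/(-½ + (111 + 75)²) = 1419/(-½ + 186²) = 1419/(-½ + 34596) = 1419/(69191/2) = 1419*(2/69191) = 2838/69191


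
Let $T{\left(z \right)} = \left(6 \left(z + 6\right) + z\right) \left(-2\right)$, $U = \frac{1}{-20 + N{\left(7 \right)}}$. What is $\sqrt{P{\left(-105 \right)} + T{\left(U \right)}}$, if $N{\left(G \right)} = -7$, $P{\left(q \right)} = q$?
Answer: $\frac{i \sqrt{14295}}{9} \approx 13.285 i$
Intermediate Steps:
$U = - \frac{1}{27}$ ($U = \frac{1}{-20 - 7} = \frac{1}{-27} = - \frac{1}{27} \approx -0.037037$)
$T{\left(z \right)} = -72 - 14 z$ ($T{\left(z \right)} = \left(6 \left(6 + z\right) + z\right) \left(-2\right) = \left(\left(36 + 6 z\right) + z\right) \left(-2\right) = \left(36 + 7 z\right) \left(-2\right) = -72 - 14 z$)
$\sqrt{P{\left(-105 \right)} + T{\left(U \right)}} = \sqrt{-105 - \frac{1930}{27}} = \sqrt{- \frac{4765}{27}} = \frac{i \sqrt{14295}}{9}$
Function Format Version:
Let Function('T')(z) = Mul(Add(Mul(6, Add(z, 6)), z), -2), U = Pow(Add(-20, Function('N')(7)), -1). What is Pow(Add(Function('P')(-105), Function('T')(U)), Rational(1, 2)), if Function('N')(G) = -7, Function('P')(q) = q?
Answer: Mul(Rational(1, 9), I, Pow(14295, Rational(1, 2))) ≈ Mul(13.285, I)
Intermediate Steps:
U = Rational(-1, 27) (U = Pow(Add(-20, -7), -1) = Pow(-27, -1) = Rational(-1, 27) ≈ -0.037037)
Function('T')(z) = Add(-72, Mul(-14, z)) (Function('T')(z) = Mul(Add(Mul(6, Add(6, z)), z), -2) = Mul(Add(Add(36, Mul(6, z)), z), -2) = Mul(Add(36, Mul(7, z)), -2) = Add(-72, Mul(-14, z)))
Pow(Add(Function('P')(-105), Function('T')(U)), Rational(1, 2)) = Pow(Add(-105, Add(-72, Mul(-14, Rational(-1, 27)))), Rational(1, 2)) = Pow(Add(-105, Add(-72, Rational(14, 27))), Rational(1, 2)) = Pow(Add(-105, Rational(-1930, 27)), Rational(1, 2)) = Pow(Rational(-4765, 27), Rational(1, 2)) = Mul(Rational(1, 9), I, Pow(14295, Rational(1, 2)))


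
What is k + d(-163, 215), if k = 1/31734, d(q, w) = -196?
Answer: -6219863/31734 ≈ -196.00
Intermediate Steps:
k = 1/31734 ≈ 3.1512e-5
k + d(-163, 215) = 1/31734 - 196 = -6219863/31734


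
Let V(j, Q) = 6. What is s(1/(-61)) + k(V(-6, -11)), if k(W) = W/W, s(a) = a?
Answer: 60/61 ≈ 0.98361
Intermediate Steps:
k(W) = 1
s(1/(-61)) + k(V(-6, -11)) = 1/(-61) + 1 = -1/61 + 1 = 60/61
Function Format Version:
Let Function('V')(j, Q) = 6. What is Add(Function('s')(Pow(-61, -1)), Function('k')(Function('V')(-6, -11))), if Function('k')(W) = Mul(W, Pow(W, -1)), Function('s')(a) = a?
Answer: Rational(60, 61) ≈ 0.98361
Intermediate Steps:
Function('k')(W) = 1
Add(Function('s')(Pow(-61, -1)), Function('k')(Function('V')(-6, -11))) = Add(Pow(-61, -1), 1) = Add(Rational(-1, 61), 1) = Rational(60, 61)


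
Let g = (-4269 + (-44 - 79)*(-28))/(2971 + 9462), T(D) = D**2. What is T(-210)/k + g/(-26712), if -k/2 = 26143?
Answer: -2441003486275/2894119822776 ≈ -0.84344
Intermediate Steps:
k = -52286 (k = -2*26143 = -52286)
g = -825/12433 (g = (-4269 - 123*(-28))/12433 = (-4269 + 3444)*(1/12433) = -825*1/12433 = -825/12433 ≈ -0.066356)
T(-210)/k + g/(-26712) = (-210)**2/(-52286) - 825/12433/(-26712) = 44100*(-1/52286) - 825/12433*(-1/26712) = -22050/26143 + 275/110703432 = -2441003486275/2894119822776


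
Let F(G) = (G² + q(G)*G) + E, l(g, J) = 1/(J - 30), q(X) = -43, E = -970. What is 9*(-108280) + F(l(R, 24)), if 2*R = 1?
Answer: -35117381/36 ≈ -9.7548e+5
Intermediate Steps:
R = ½ (R = (½)*1 = ½ ≈ 0.50000)
l(g, J) = 1/(-30 + J)
F(G) = -970 + G² - 43*G (F(G) = (G² - 43*G) - 970 = -970 + G² - 43*G)
9*(-108280) + F(l(R, 24)) = 9*(-108280) + (-970 + (1/(-30 + 24))² - 43/(-30 + 24)) = -974520 + (-970 + (1/(-6))² - 43/(-6)) = -974520 + (-970 + (-⅙)² - 43*(-⅙)) = -974520 + (-970 + 1/36 + 43/6) = -974520 - 34661/36 = -35117381/36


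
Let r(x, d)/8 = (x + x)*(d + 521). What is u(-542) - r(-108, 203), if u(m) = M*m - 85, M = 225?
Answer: 1129037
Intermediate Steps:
u(m) = -85 + 225*m (u(m) = 225*m - 85 = -85 + 225*m)
r(x, d) = 16*x*(521 + d) (r(x, d) = 8*((x + x)*(d + 521)) = 8*((2*x)*(521 + d)) = 8*(2*x*(521 + d)) = 16*x*(521 + d))
u(-542) - r(-108, 203) = (-85 + 225*(-542)) - 16*(-108)*(521 + 203) = (-85 - 121950) - 16*(-108)*724 = -122035 - 1*(-1251072) = -122035 + 1251072 = 1129037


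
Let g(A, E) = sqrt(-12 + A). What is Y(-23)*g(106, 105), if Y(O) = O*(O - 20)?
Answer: 989*sqrt(94) ≈ 9588.7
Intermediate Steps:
Y(O) = O*(-20 + O)
Y(-23)*g(106, 105) = (-23*(-20 - 23))*sqrt(-12 + 106) = (-23*(-43))*sqrt(94) = 989*sqrt(94)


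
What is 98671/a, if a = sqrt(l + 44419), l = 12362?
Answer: 98671*sqrt(701)/6309 ≈ 414.08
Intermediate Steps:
a = 9*sqrt(701) (a = sqrt(12362 + 44419) = sqrt(56781) = 9*sqrt(701) ≈ 238.29)
98671/a = 98671/((9*sqrt(701))) = 98671*(sqrt(701)/6309) = 98671*sqrt(701)/6309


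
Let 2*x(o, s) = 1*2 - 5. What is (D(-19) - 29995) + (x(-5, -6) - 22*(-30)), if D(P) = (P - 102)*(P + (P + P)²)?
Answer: -403523/2 ≈ -2.0176e+5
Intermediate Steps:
x(o, s) = -3/2 (x(o, s) = (1*2 - 5)/2 = (2 - 5)/2 = (½)*(-3) = -3/2)
D(P) = (-102 + P)*(P + 4*P²) (D(P) = (-102 + P)*(P + (2*P)²) = (-102 + P)*(P + 4*P²))
(D(-19) - 29995) + (x(-5, -6) - 22*(-30)) = (-19*(-102 - 407*(-19) + 4*(-19)²) - 29995) + (-3/2 - 22*(-30)) = (-19*(-102 + 7733 + 4*361) - 29995) + (-3/2 + 660) = (-19*(-102 + 7733 + 1444) - 29995) + 1317/2 = (-19*9075 - 29995) + 1317/2 = (-172425 - 29995) + 1317/2 = -202420 + 1317/2 = -403523/2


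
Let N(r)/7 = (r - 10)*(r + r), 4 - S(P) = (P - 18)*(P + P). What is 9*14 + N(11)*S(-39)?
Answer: -683942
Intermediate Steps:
S(P) = 4 - 2*P*(-18 + P) (S(P) = 4 - (P - 18)*(P + P) = 4 - (-18 + P)*2*P = 4 - 2*P*(-18 + P))
N(r) = 14*r*(-10 + r) (N(r) = 7*((r - 10)*(r + r)) = 7*((-10 + r)*(2*r)) = 7*(2*r*(-10 + r)) = 14*r*(-10 + r))
9*14 + N(11)*S(-39) = 9*14 + (14*11*(-10 + 11))*(4 - 2*(-39)**2 + 36*(-39)) = 126 + (14*11*1)*(4 - 2*1521 - 1404) = 126 + 154*(4 - 3042 - 1404) = 126 + 154*(-4442) = 126 - 684068 = -683942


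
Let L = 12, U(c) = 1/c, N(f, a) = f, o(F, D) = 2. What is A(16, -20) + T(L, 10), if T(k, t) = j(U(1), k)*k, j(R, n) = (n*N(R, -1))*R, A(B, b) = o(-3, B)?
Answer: 146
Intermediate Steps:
A(B, b) = 2
j(R, n) = n*R² (j(R, n) = (n*R)*R = (R*n)*R = n*R²)
T(k, t) = k² (T(k, t) = (k*(1/1)²)*k = (k*1²)*k = (k*1)*k = k*k = k²)
A(16, -20) + T(L, 10) = 2 + 12² = 2 + 144 = 146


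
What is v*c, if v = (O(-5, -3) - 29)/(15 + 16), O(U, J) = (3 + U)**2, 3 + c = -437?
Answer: 11000/31 ≈ 354.84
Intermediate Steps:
c = -440 (c = -3 - 437 = -440)
v = -25/31 (v = ((3 - 5)**2 - 29)/(15 + 16) = ((-2)**2 - 29)/31 = (4 - 29)*(1/31) = -25*1/31 = -25/31 ≈ -0.80645)
v*c = -25/31*(-440) = 11000/31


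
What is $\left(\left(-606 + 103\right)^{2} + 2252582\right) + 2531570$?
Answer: $5037161$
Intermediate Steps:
$\left(\left(-606 + 103\right)^{2} + 2252582\right) + 2531570 = \left(\left(-503\right)^{2} + 2252582\right) + 2531570 = \left(253009 + 2252582\right) + 2531570 = 2505591 + 2531570 = 5037161$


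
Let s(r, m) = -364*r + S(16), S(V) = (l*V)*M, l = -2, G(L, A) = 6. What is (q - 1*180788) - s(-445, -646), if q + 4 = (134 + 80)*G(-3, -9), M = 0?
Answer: -341488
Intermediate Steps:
q = 1280 (q = -4 + (134 + 80)*6 = -4 + 214*6 = -4 + 1284 = 1280)
S(V) = 0 (S(V) = -2*V*0 = 0)
s(r, m) = -364*r (s(r, m) = -364*r + 0 = -364*r)
(q - 1*180788) - s(-445, -646) = (1280 - 1*180788) - (-364)*(-445) = (1280 - 180788) - 1*161980 = -179508 - 161980 = -341488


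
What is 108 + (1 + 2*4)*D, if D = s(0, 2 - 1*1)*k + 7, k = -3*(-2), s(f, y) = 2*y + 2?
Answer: 387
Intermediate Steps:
s(f, y) = 2 + 2*y
k = 6
D = 31 (D = (2 + 2*(2 - 1*1))*6 + 7 = (2 + 2*(2 - 1))*6 + 7 = (2 + 2*1)*6 + 7 = (2 + 2)*6 + 7 = 4*6 + 7 = 24 + 7 = 31)
108 + (1 + 2*4)*D = 108 + (1 + 2*4)*31 = 108 + (1 + 8)*31 = 108 + 9*31 = 108 + 279 = 387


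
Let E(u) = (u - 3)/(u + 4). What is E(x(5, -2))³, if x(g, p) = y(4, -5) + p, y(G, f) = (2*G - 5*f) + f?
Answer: 12167/27000 ≈ 0.45063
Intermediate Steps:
y(G, f) = -4*f + 2*G (y(G, f) = (-5*f + 2*G) + f = -4*f + 2*G)
x(g, p) = 28 + p (x(g, p) = (-4*(-5) + 2*4) + p = (20 + 8) + p = 28 + p)
E(u) = (-3 + u)/(4 + u)
E(x(5, -2))³ = ((-3 + (28 - 2))/(4 + (28 - 2)))³ = ((-3 + 26)/(4 + 26))³ = (23/30)³ = 12167/27000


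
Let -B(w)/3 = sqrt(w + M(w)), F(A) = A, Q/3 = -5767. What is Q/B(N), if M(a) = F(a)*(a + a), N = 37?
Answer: 5767*sqrt(111)/555 ≈ 109.48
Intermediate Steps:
Q = -17301 (Q = 3*(-5767) = -17301)
M(a) = 2*a**2 (M(a) = a*(a + a) = a*(2*a) = 2*a**2)
B(w) = -3*sqrt(w + 2*w**2)
Q/B(N) = -17301*(-sqrt(37)/(111*sqrt(1 + 2*37))) = -17301*(-sqrt(37)/(111*sqrt(1 + 74))) = -17301*(-sqrt(111)/1665) = -(-5767)*sqrt(111)/555 = 5767*sqrt(111)/555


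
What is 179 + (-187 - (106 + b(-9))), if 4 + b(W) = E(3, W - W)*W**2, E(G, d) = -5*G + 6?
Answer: 619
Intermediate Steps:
E(G, d) = 6 - 5*G
b(W) = -4 - 9*W**2 (b(W) = -4 + (6 - 5*3)*W**2 = -4 + (6 - 15)*W**2 = -4 - 9*W**2)
179 + (-187 - (106 + b(-9))) = 179 + (-187 - (106 + (-4 - 9*(-9)**2))) = 179 + (-187 - (106 + (-4 - 9*81))) = 179 + (-187 - (106 + (-4 - 729))) = 179 + (-187 - (106 - 733)) = 179 + (-187 - 1*(-627)) = 179 + (-187 + 627) = 179 + 440 = 619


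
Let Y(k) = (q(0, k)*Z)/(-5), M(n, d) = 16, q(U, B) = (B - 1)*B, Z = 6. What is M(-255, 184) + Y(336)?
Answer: -135056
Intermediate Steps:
q(U, B) = B*(-1 + B) (q(U, B) = (-1 + B)*B = B*(-1 + B))
Y(k) = -6*k*(-1 + k)/5 (Y(k) = ((k*(-1 + k))*6)/(-5) = (6*k*(-1 + k))*(-⅕) = -6*k*(-1 + k)/5)
M(-255, 184) + Y(336) = 16 + (6/5)*336*(1 - 1*336) = 16 + (6/5)*336*(1 - 336) = 16 + (6/5)*336*(-335) = 16 - 135072 = -135056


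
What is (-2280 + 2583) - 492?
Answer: -189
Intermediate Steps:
(-2280 + 2583) - 492 = 303 - 492 = -189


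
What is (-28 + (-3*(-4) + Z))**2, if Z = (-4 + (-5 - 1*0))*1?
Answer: 625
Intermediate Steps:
Z = -9 (Z = (-4 + (-5 + 0))*1 = (-4 - 5)*1 = -9*1 = -9)
(-28 + (-3*(-4) + Z))**2 = (-28 + (-3*(-4) - 9))**2 = (-28 + (12 - 9))**2 = (-28 + 3)**2 = (-25)**2 = 625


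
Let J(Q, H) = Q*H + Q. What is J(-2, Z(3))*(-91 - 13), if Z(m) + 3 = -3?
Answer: -1040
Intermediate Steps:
Z(m) = -6 (Z(m) = -3 - 3 = -6)
J(Q, H) = Q + H*Q (J(Q, H) = H*Q + Q = Q + H*Q)
J(-2, Z(3))*(-91 - 13) = (-2*(1 - 6))*(-91 - 13) = -2*(-5)*(-104) = 10*(-104) = -1040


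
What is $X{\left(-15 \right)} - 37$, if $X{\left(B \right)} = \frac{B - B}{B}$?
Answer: $-37$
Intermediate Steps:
$X{\left(B \right)} = 0$ ($X{\left(B \right)} = \frac{0}{B} = 0$)
$X{\left(-15 \right)} - 37 = 0 - 37 = -37$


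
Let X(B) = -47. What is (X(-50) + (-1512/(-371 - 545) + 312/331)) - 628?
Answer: -50967759/75799 ≈ -672.41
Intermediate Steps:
(X(-50) + (-1512/(-371 - 545) + 312/331)) - 628 = (-47 + (-1512/(-371 - 545) + 312/331)) - 628 = (-47 + (-1512/(-916) + 312*(1/331))) - 628 = (-47 + (-1512*(-1/916) + 312/331)) - 628 = (-47 + (378/229 + 312/331)) - 628 = (-47 + 196566/75799) - 628 = -3365987/75799 - 628 = -50967759/75799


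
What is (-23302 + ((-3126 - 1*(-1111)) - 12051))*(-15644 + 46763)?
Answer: -1162854792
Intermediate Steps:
(-23302 + ((-3126 - 1*(-1111)) - 12051))*(-15644 + 46763) = (-23302 + ((-3126 + 1111) - 12051))*31119 = (-23302 + (-2015 - 12051))*31119 = (-23302 - 14066)*31119 = -37368*31119 = -1162854792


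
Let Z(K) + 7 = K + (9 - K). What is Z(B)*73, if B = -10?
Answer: 146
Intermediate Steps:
Z(K) = 2 (Z(K) = -7 + (K + (9 - K)) = -7 + 9 = 2)
Z(B)*73 = 2*73 = 146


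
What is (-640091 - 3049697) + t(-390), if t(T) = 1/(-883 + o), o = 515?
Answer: -1357841985/368 ≈ -3.6898e+6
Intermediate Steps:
t(T) = -1/368 (t(T) = 1/(-883 + 515) = 1/(-368) = -1/368)
(-640091 - 3049697) + t(-390) = (-640091 - 3049697) - 1/368 = -3689788 - 1/368 = -1357841985/368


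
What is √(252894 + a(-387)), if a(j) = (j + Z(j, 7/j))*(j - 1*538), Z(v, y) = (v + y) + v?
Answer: 2*√5519968351/129 ≈ 1151.9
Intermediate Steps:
Z(v, y) = y + 2*v
a(j) = (-538 + j)*(3*j + 7/j) (a(j) = (j + (7/j + 2*j))*(j - 1*538) = (j + (2*j + 7/j))*(j - 538) = (3*j + 7/j)*(-538 + j) = (-538 + j)*(3*j + 7/j))
√(252894 + a(-387)) = √(252894 + (7 - 3766/(-387) - 1614*(-387) + 3*(-387)²)) = √(252894 + (7 - 3766*(-1/387) + 624618 + 3*149769)) = √(252894 + (7 + 3766/387 + 624618 + 449307)) = √(252894 + 415615450/387) = √(513485428/387) = 2*√5519968351/129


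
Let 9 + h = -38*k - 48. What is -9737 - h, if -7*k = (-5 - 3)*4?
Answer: -66544/7 ≈ -9506.3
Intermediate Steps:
k = 32/7 (k = -(-5 - 3)*4/7 = -(-8)*4/7 = -⅐*(-32) = 32/7 ≈ 4.5714)
h = -1615/7 (h = -9 + (-38*32/7 - 48) = -9 + (-1216/7 - 48) = -9 - 1552/7 = -1615/7 ≈ -230.71)
-9737 - h = -9737 - 1*(-1615/7) = -9737 + 1615/7 = -66544/7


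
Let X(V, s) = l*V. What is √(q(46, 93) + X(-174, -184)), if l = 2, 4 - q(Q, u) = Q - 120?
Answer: 3*I*√30 ≈ 16.432*I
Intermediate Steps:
q(Q, u) = 124 - Q (q(Q, u) = 4 - (Q - 120) = 4 - (-120 + Q) = 4 + (120 - Q) = 124 - Q)
X(V, s) = 2*V
√(q(46, 93) + X(-174, -184)) = √((124 - 1*46) + 2*(-174)) = √((124 - 46) - 348) = √(78 - 348) = √(-270) = 3*I*√30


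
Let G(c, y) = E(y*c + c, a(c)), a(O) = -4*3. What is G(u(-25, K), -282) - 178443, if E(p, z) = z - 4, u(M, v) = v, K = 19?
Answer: -178459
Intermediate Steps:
a(O) = -12
E(p, z) = -4 + z
G(c, y) = -16 (G(c, y) = -4 - 12 = -16)
G(u(-25, K), -282) - 178443 = -16 - 178443 = -178459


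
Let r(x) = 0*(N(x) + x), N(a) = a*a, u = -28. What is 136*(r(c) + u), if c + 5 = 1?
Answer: -3808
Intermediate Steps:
c = -4 (c = -5 + 1 = -4)
N(a) = a²
r(x) = 0 (r(x) = 0*(x² + x) = 0*(x + x²) = 0)
136*(r(c) + u) = 136*(0 - 28) = 136*(-28) = -3808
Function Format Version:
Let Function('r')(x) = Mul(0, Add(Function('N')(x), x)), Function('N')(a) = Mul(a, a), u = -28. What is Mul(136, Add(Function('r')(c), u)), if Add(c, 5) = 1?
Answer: -3808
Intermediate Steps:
c = -4 (c = Add(-5, 1) = -4)
Function('N')(a) = Pow(a, 2)
Function('r')(x) = 0 (Function('r')(x) = Mul(0, Add(Pow(x, 2), x)) = Mul(0, Add(x, Pow(x, 2))) = 0)
Mul(136, Add(Function('r')(c), u)) = Mul(136, Add(0, -28)) = Mul(136, -28) = -3808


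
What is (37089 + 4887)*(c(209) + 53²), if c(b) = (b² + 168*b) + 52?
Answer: 3427508304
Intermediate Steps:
c(b) = 52 + b² + 168*b
(37089 + 4887)*(c(209) + 53²) = (37089 + 4887)*((52 + 209² + 168*209) + 53²) = 41976*((52 + 43681 + 35112) + 2809) = 41976*(78845 + 2809) = 41976*81654 = 3427508304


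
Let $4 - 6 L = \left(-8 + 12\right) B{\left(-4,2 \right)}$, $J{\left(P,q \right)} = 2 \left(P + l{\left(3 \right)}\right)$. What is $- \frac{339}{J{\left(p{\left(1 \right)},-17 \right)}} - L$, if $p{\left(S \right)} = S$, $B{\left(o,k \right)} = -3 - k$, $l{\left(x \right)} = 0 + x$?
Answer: $- \frac{371}{8} \approx -46.375$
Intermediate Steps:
$l{\left(x \right)} = x$
$J{\left(P,q \right)} = 6 + 2 P$ ($J{\left(P,q \right)} = 2 \left(P + 3\right) = 2 \left(3 + P\right) = 6 + 2 P$)
$L = 4$ ($L = \frac{2}{3} - \frac{\left(-8 + 12\right) \left(-3 - 2\right)}{6} = \frac{2}{3} - \frac{4 \left(-3 - 2\right)}{6} = \frac{2}{3} - \frac{4 \left(-5\right)}{6} = \frac{2}{3} - - \frac{10}{3} = \frac{2}{3} + \frac{10}{3} = 4$)
$- \frac{339}{J{\left(p{\left(1 \right)},-17 \right)}} - L = - \frac{339}{6 + 2 \cdot 1} - 4 = - \frac{339}{6 + 2} - 4 = - \frac{339}{8} - 4 = - \frac{371}{8}$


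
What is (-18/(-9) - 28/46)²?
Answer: 1024/529 ≈ 1.9357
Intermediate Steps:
(-18/(-9) - 28/46)² = (-18*(-⅑) - 28*1/46)² = (2 - 14/23)² = (32/23)² = 1024/529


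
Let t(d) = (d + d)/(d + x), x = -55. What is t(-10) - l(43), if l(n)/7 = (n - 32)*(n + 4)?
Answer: -47043/13 ≈ -3618.7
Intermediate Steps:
t(d) = 2*d/(-55 + d) (t(d) = (d + d)/(d - 55) = (2*d)/(-55 + d) = 2*d/(-55 + d))
l(n) = 7*(-32 + n)*(4 + n) (l(n) = 7*((n - 32)*(n + 4)) = 7*((-32 + n)*(4 + n)) = 7*(-32 + n)*(4 + n))
t(-10) - l(43) = 2*(-10)/(-55 - 10) - (-896 - 196*43 + 7*43**2) = 2*(-10)/(-65) - (-896 - 8428 + 7*1849) = 2*(-10)*(-1/65) - (-896 - 8428 + 12943) = 4/13 - 1*3619 = 4/13 - 3619 = -47043/13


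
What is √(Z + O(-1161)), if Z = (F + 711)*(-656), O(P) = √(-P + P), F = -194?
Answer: 4*I*√21197 ≈ 582.37*I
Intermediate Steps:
O(P) = 0 (O(P) = √0 = 0)
Z = -339152 (Z = (-194 + 711)*(-656) = 517*(-656) = -339152)
√(Z + O(-1161)) = √(-339152 + 0) = √(-339152) = 4*I*√21197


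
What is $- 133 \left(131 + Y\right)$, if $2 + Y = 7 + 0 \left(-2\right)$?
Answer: $-18088$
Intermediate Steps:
$Y = 5$ ($Y = -2 + \left(7 + 0 \left(-2\right)\right) = -2 + \left(7 + 0\right) = -2 + 7 = 5$)
$- 133 \left(131 + Y\right) = - 133 \left(131 + 5\right) = \left(-133\right) 136 = -18088$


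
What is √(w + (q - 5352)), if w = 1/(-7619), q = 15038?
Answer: 3*√62473796203/7619 ≈ 98.417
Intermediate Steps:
w = -1/7619 ≈ -0.00013125
√(w + (q - 5352)) = √(-1/7619 + (15038 - 5352)) = √(-1/7619 + 9686) = √(73797633/7619) = 3*√62473796203/7619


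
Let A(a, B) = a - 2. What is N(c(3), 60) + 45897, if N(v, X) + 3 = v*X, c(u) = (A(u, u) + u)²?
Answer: 46854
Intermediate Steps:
A(a, B) = -2 + a
c(u) = (-2 + 2*u)² (c(u) = ((-2 + u) + u)² = (-2 + 2*u)²)
N(v, X) = -3 + X*v (N(v, X) = -3 + v*X = -3 + X*v)
N(c(3), 60) + 45897 = (-3 + 60*(4*(-1 + 3)²)) + 45897 = (-3 + 60*(4*2²)) + 45897 = (-3 + 60*(4*4)) + 45897 = (-3 + 60*16) + 45897 = (-3 + 960) + 45897 = 957 + 45897 = 46854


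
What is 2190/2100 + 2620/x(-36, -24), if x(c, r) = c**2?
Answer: 34751/11340 ≈ 3.0645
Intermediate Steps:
2190/2100 + 2620/x(-36, -24) = 2190/2100 + 2620/((-36)**2) = 2190*(1/2100) + 2620/1296 = 73/70 + 2620*(1/1296) = 73/70 + 655/324 = 34751/11340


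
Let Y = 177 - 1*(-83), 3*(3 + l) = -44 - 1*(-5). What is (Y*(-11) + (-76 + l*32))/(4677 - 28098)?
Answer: 3448/23421 ≈ 0.14722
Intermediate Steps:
l = -16 (l = -3 + (-44 - 1*(-5))/3 = -3 + (-44 + 5)/3 = -3 + (⅓)*(-39) = -3 - 13 = -16)
Y = 260 (Y = 177 + 83 = 260)
(Y*(-11) + (-76 + l*32))/(4677 - 28098) = (260*(-11) + (-76 - 16*32))/(4677 - 28098) = (-2860 + (-76 - 512))/(-23421) = (-2860 - 588)*(-1/23421) = -3448*(-1/23421) = 3448/23421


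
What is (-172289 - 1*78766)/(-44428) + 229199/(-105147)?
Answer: 16214826913/4671470916 ≈ 3.4710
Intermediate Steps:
(-172289 - 1*78766)/(-44428) + 229199/(-105147) = (-172289 - 78766)*(-1/44428) + 229199*(-1/105147) = -251055*(-1/44428) - 229199/105147 = 251055/44428 - 229199/105147 = 16214826913/4671470916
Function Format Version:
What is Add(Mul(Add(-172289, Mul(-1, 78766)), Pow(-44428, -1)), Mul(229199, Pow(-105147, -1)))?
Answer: Rational(16214826913, 4671470916) ≈ 3.4710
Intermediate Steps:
Add(Mul(Add(-172289, Mul(-1, 78766)), Pow(-44428, -1)), Mul(229199, Pow(-105147, -1))) = Add(Mul(Add(-172289, -78766), Rational(-1, 44428)), Mul(229199, Rational(-1, 105147))) = Add(Mul(-251055, Rational(-1, 44428)), Rational(-229199, 105147)) = Add(Rational(251055, 44428), Rational(-229199, 105147)) = Rational(16214826913, 4671470916)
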